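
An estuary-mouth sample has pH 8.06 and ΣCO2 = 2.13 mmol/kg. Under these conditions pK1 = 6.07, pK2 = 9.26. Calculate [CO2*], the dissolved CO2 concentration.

α₀ = 1 / (1 + K1/[H⁺] + K1K2/[H⁺]²) = 1 / (1 + 10^+1.99 + 10^+0.79)
   = 1 / (1 + 97.724 + 6.1660) = 1/104.89 = 0.009534
[CO2*] = α₀ × DIC = 0.009534 × 2.13 = 0.0203 mmol/kg

[CO2*] = 0.0203 mmol/kg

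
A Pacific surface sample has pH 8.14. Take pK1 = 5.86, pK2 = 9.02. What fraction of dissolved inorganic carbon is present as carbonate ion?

α₂ = 0.116

α₂ = 1 / (1 + [H⁺]/K2 + [H⁺]²/(K1K2)) = 1 / (1 + 10^+0.88 + 10^-1.40)
   = 1 / (1 + 7.5858 + 0.039811) = 1/8.6256 = 0.1159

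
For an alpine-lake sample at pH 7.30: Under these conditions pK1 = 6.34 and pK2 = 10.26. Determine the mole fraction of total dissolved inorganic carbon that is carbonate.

α₂ = 1 / (1 + [H⁺]/K2 + [H⁺]²/(K1K2)) = 1 / (1 + 10^+2.96 + 10^+2.00)
   = 1 / (1 + 912.01 + 100.00) = 1/1013.0 = 0.0009872

α₂ = 0.000987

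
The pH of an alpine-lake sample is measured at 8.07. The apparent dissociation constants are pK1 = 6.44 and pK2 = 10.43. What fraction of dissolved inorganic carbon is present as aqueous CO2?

α₀ = 0.0228

α₀ = 1 / (1 + K1/[H⁺] + K1K2/[H⁺]²) = 1 / (1 + 10^+1.63 + 10^-0.73)
   = 1 / (1 + 42.658 + 0.18621) = 1/43.844 = 0.02281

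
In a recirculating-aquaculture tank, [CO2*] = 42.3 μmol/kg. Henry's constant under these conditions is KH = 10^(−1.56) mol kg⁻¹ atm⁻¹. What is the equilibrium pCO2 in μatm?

KH = 10^(−1.56) = 2.754×10^-2 mol kg⁻¹ atm⁻¹
pCO2 = [CO2*]/KH = 42.3×10^-6 / 2.754×10^-2 = 1.54×10^-3 atm = 1540 μatm

pCO2 = 1540 μatm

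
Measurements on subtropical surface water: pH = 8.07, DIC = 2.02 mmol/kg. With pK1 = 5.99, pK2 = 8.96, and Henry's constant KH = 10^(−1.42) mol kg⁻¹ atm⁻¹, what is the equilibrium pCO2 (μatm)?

pCO2 = 389 μatm

α₀ = 1 / (1 + K1/[H⁺] + K1K2/[H⁺]²) = 1 / (1 + 10^+2.08 + 10^+1.19)
   = 1 / (1 + 120.23 + 15.488) = 1/136.71 = 0.007315
[CO2*] = α₀ × DIC = 0.007315 × 2.02 = 0.01478 mmol/kg = 14.78 μmol/kg
pCO2 = [CO2*]/KH = 1.478×10^-5 / 3.802×10^-2 = 389 μatm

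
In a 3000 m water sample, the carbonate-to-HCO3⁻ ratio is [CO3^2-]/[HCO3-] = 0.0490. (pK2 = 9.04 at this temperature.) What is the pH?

pH = 7.73

From K2 = [H⁺][CO3^2-]/[HCO3-]:  pH = pK2 + log₁₀([CO3^2-]/[HCO3-])
log₁₀(0.0490) = -1.310
pH = 9.04 + (-1.310) = 7.73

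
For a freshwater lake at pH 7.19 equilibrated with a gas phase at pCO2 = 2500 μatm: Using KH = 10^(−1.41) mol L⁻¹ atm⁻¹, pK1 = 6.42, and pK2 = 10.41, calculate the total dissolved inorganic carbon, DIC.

DIC = 0.670 mmol/L

[CO2*] = KH · pCO2 = 10^(−1.41) × 2500×10^-6 = 9.726×10^-5 mol/L
α₀ = 1/(1 + K1/[H⁺] + K1K2/[H⁺]²) = 1/(1 + 10^+0.77 + 10^-2.45) = 0.1451
DIC = [CO2*]/α₀ = 9.726×10^-5 / 0.1451 = 0.670 mmol/L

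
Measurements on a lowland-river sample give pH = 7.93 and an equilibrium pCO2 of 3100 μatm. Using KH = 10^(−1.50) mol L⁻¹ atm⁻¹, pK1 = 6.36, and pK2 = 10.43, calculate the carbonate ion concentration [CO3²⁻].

[CO3²⁻] = 11.5 μmol/L

[CO2*] = KH · pCO2 = 10^(−1.50) × 3100×10^-6 = 9.803×10^-5 mol/L
α₀ = 1/(1 + K1/[H⁺] + K1K2/[H⁺]²) = 1/(1 + 10^+1.57 + 10^-0.93) = 0.02613
DIC = [CO2*]/α₀ = 9.803×10^-5 / 0.02613 = 3.752 mmol/L
[CO3²⁻] = α₂·DIC; α₂ = 0.003070, so [CO3²⁻] = 0.003070 × 3.752 = 0.0115 mmol/L = 11.5 μmol/L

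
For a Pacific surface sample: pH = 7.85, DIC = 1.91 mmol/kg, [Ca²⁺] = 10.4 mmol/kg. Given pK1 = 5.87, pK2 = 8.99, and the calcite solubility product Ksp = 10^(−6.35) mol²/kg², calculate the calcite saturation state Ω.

α₂ = 1 / (1 + [H⁺]/K2 + [H⁺]²/(K1K2)) = 1 / (1 + 10^+1.14 + 10^-0.84)
   = 1 / (1 + 13.804 + 0.14454) = 1/14.948 = 0.06690
[CO3²⁻] = α₂ × DIC = 0.06690 × 1.91 = 0.1278 mmol/kg
Ksp = 10^(−6.35) = 4.467×10^-7
Ω = [Ca²⁺][CO3²⁻]/Ksp = (10.4×10^-3)(1.278×10^-4) / 4.467×10^-7 = 2.97

Ω = 2.97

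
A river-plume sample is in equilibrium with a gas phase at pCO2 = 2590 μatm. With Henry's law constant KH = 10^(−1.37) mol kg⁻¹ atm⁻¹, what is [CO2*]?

[CO2*] = 110 μmol/kg

KH = 10^(−1.37) = 4.266×10^-2 mol kg⁻¹ atm⁻¹
[CO2*] = KH · pCO2 = 4.266×10^-2 × 2590×10^-6 atm = 1.10×10^-4 mol/kg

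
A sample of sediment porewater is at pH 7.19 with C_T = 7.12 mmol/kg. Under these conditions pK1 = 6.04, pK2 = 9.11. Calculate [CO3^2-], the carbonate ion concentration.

α₂ = 1 / (1 + [H⁺]/K2 + [H⁺]²/(K1K2)) = 1 / (1 + 10^+1.92 + 10^+0.77)
   = 1 / (1 + 83.176 + 5.8884) = 1/90.065 = 0.01110
[CO3²⁻] = α₂ × DIC = 0.01110 × 7.12 = 0.0791 mmol/kg

[CO3²⁻] = 0.0791 mmol/kg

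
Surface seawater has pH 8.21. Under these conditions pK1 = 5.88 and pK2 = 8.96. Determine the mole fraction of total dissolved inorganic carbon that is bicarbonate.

α₁ = 1 / (1 + [H⁺]/K1 + K2/[H⁺]) = 1 / (1 + 10^-2.33 + 10^-0.75)
   = 1 / (1 + 0.0046774 + 0.17783) = 1/1.1825 = 0.8457

α₁ = 0.846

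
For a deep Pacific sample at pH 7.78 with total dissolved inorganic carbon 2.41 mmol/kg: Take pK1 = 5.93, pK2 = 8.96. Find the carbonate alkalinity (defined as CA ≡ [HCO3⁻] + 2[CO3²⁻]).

CA = 2.53 mmol/kg

CA = [HCO3⁻] + 2[CO3²⁻] = (α₁ + 2α₂)·DIC
At pH 7.78: [H⁺]/K1 = 10^-1.85 = 0.014125, K2/[H⁺] = 10^-1.18 = 0.066069
α₁ = 1/(1 + 0.014125 + 0.066069) = 1/1.0802 = 0.9258; α₂ = α₁·K2/[H⁺] = 0.06116
α₁ + 2α₂ = 1.0481
CA = 1.0481 × 2.41 = 2.53 mmol/kg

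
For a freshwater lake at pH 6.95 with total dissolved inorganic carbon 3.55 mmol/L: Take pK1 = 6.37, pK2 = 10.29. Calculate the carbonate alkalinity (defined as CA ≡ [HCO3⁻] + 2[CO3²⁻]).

CA = [HCO3⁻] + 2[CO3²⁻] = (α₁ + 2α₂)·DIC
At pH 6.95: [H⁺]/K1 = 10^-0.58 = 0.26303, K2/[H⁺] = 10^-3.34 = 0.00045709
α₁ = 1/(1 + 0.26303 + 0.00045709) = 1/1.2635 = 0.7915; α₂ = α₁·K2/[H⁺] = 0.0003618
α₁ + 2α₂ = 0.7922
CA = 0.7922 × 3.55 = 2.81 mmol/L

CA = 2.81 mmol/L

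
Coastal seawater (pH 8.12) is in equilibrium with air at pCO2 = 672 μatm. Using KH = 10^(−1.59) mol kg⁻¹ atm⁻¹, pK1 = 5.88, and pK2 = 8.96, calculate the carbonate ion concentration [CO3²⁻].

[CO3²⁻] = 0.434 mmol/kg

[CO2*] = KH · pCO2 = 10^(−1.59) × 672×10^-6 = 1.727×10^-5 mol/kg
α₀ = 1/(1 + K1/[H⁺] + K1K2/[H⁺]²) = 1/(1 + 10^+2.24 + 10^+1.40) = 0.005003
DIC = [CO2*]/α₀ = 1.727×10^-5 / 0.005003 = 3.453 mmol/kg
[CO3²⁻] = α₂·DIC; α₂ = 0.1257, so [CO3²⁻] = 0.1257 × 3.453 = 0.434 mmol/kg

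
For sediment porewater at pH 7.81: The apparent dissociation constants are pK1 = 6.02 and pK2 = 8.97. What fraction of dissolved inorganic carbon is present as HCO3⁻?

α₁ = 1 / (1 + [H⁺]/K1 + K2/[H⁺]) = 1 / (1 + 10^-1.79 + 10^-1.16)
   = 1 / (1 + 0.016218 + 0.069183) = 1/1.0854 = 0.9213

α₁ = 0.921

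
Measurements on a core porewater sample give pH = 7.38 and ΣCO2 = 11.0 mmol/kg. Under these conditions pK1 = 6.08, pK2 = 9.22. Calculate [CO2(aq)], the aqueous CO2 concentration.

[CO2*] = 0.518 mmol/kg

α₀ = 1 / (1 + K1/[H⁺] + K1K2/[H⁺]²) = 1 / (1 + 10^+1.30 + 10^-0.54)
   = 1 / (1 + 19.953 + 0.28840) = 1/21.241 = 0.04708
[CO2*] = α₀ × DIC = 0.04708 × 11.0 = 0.518 mmol/kg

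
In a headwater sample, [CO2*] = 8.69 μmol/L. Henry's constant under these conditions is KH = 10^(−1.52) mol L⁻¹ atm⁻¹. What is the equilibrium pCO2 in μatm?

pCO2 = 288 μatm

KH = 10^(−1.52) = 3.020×10^-2 mol L⁻¹ atm⁻¹
pCO2 = [CO2*]/KH = 8.69×10^-6 / 3.020×10^-2 = 2.88×10^-4 atm = 288 μatm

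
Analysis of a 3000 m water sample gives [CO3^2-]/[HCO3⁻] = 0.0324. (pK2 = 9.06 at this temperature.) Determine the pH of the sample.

pH = 7.57

From K2 = [H⁺][CO3^2-]/[HCO3⁻]:  pH = pK2 + log₁₀([CO3^2-]/[HCO3⁻])
log₁₀(0.0324) = -1.489
pH = 9.06 + (-1.489) = 7.57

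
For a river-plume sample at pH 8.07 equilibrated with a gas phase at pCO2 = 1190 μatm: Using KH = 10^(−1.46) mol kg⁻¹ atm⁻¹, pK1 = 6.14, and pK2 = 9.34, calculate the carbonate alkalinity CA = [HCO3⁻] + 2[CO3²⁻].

CA = 3.89 mmol/kg

[CO2*] = KH · pCO2 = 10^(−1.46) × 1190×10^-6 = 4.126×10^-5 mol/kg
α₀ = 1/(1 + K1/[H⁺] + K1K2/[H⁺]²) = 1/(1 + 10^+1.93 + 10^+0.66) = 0.01103
DIC = [CO2*]/α₀ = 4.126×10^-5 / 0.01103 = 3.742 mmol/kg
CA = (α₁ + 2α₂)·DIC = (0.9386 + 2×0.05040) × 3.742 = 3.89 mmol/kg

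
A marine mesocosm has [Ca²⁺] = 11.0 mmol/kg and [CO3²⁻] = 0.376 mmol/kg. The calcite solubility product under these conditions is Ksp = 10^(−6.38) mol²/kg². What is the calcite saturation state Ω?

Ω = 9.92

Ksp = 10^(−6.38) = 4.169×10^-7
Ω = [Ca²⁺][CO3²⁻]/Ksp = (11.0×10^-3)(0.376×10^-3) / 4.169×10^-7 = 9.92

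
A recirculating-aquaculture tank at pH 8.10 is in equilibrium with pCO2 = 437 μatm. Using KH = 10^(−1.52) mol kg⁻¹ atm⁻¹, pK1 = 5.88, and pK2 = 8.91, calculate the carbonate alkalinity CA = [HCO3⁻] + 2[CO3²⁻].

[CO2*] = KH · pCO2 = 10^(−1.52) × 437×10^-6 = 1.320×10^-5 mol/kg
α₀ = 1/(1 + K1/[H⁺] + K1K2/[H⁺]²) = 1/(1 + 10^+2.22 + 10^+1.41) = 0.005190
DIC = [CO2*]/α₀ = 1.320×10^-5 / 0.005190 = 2.543 mmol/kg
CA = (α₁ + 2α₂)·DIC = (0.8614 + 2×0.1334) × 2.543 = 2.87 mmol/kg

CA = 2.87 mmol/kg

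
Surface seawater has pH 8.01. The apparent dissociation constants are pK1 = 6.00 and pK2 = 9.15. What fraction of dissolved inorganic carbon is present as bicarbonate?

α₁ = 1 / (1 + [H⁺]/K1 + K2/[H⁺]) = 1 / (1 + 10^-2.01 + 10^-1.14)
   = 1 / (1 + 0.0097724 + 0.072444) = 1/1.0822 = 0.9240

α₁ = 0.924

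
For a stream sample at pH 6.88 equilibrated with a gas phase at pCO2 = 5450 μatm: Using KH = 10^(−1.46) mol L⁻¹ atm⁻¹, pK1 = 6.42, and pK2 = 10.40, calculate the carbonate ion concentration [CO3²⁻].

[CO2*] = KH · pCO2 = 10^(−1.46) × 5450×10^-6 = 1.890×10^-4 mol/L
α₀ = 1/(1 + K1/[H⁺] + K1K2/[H⁺]²) = 1/(1 + 10^+0.46 + 10^-3.06) = 0.2574
DIC = [CO2*]/α₀ = 1.890×10^-4 / 0.2574 = 0.7341 mmol/L
[CO3²⁻] = α₂·DIC; α₂ = 0.0002242, so [CO3²⁻] = 0.0002242 × 0.7341 = 0.000165 mmol/L = 0.165 μmol/L

[CO3²⁻] = 0.165 μmol/L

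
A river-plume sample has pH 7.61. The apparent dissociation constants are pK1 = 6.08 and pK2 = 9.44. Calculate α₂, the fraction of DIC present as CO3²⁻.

α₂ = 0.0142

α₂ = 1 / (1 + [H⁺]/K2 + [H⁺]²/(K1K2)) = 1 / (1 + 10^+1.83 + 10^+0.30)
   = 1 / (1 + 67.608 + 1.9953) = 1/70.604 = 0.01416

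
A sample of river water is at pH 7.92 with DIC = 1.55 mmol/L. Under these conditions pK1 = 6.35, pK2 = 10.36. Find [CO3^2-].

α₂ = 1 / (1 + [H⁺]/K2 + [H⁺]²/(K1K2)) = 1 / (1 + 10^+2.44 + 10^+0.87)
   = 1 / (1 + 275.42 + 7.4131) = 1/283.84 = 0.003523
[CO3²⁻] = α₂ × DIC = 0.003523 × 1.55 = 0.00546 mmol/L = 5.46 μmol/L

[CO3²⁻] = 5.46 μmol/L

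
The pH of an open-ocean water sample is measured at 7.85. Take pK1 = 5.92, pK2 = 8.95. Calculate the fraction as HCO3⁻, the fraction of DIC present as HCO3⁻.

α₁ = 0.916

α₁ = 1 / (1 + [H⁺]/K1 + K2/[H⁺]) = 1 / (1 + 10^-1.93 + 10^-1.10)
   = 1 / (1 + 0.011749 + 0.079433) = 1/1.0912 = 0.9164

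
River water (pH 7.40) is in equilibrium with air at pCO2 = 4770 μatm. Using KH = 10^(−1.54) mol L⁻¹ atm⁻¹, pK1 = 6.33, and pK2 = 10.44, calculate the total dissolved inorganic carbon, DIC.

[CO2*] = KH · pCO2 = 10^(−1.54) × 4770×10^-6 = 1.376×10^-4 mol/L
α₀ = 1/(1 + K1/[H⁺] + K1K2/[H⁺]²) = 1/(1 + 10^+1.07 + 10^-1.97) = 0.07837
DIC = [CO2*]/α₀ = 1.376×10^-4 / 0.07837 = 1.76 mmol/L

DIC = 1.76 mmol/L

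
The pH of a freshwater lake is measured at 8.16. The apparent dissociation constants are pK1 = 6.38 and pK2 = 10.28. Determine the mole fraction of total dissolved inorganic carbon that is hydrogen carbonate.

α₁ = 0.976

α₁ = 1 / (1 + [H⁺]/K1 + K2/[H⁺]) = 1 / (1 + 10^-1.78 + 10^-2.12)
   = 1 / (1 + 0.016596 + 0.0075858) = 1/1.0242 = 0.9764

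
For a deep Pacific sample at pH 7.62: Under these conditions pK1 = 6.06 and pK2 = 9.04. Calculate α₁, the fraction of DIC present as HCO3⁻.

α₁ = 1 / (1 + [H⁺]/K1 + K2/[H⁺]) = 1 / (1 + 10^-1.56 + 10^-1.42)
   = 1 / (1 + 0.027542 + 0.038019) = 1/1.0656 = 0.9385

α₁ = 0.938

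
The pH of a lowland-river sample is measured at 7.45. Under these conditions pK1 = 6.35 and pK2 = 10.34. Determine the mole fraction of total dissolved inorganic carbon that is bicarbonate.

α₁ = 1 / (1 + [H⁺]/K1 + K2/[H⁺]) = 1 / (1 + 10^-1.10 + 10^-2.89)
   = 1 / (1 + 0.079433 + 0.0012882) = 1/1.0807 = 0.9253

α₁ = 0.925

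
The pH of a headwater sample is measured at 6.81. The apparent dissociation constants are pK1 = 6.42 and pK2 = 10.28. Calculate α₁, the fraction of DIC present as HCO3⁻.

α₁ = 0.710

α₁ = 1 / (1 + [H⁺]/K1 + K2/[H⁺]) = 1 / (1 + 10^-0.39 + 10^-3.47)
   = 1 / (1 + 0.40738 + 0.00033884) = 1/1.4077 = 0.7104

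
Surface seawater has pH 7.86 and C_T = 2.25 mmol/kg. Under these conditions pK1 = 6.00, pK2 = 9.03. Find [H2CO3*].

α₀ = 1 / (1 + K1/[H⁺] + K1K2/[H⁺]²) = 1 / (1 + 10^+1.86 + 10^+0.69)
   = 1 / (1 + 72.444 + 4.8978) = 1/78.341 = 0.01276
[CO2*] = α₀ × DIC = 0.01276 × 2.25 = 0.0287 mmol/kg

[CO2*] = 0.0287 mmol/kg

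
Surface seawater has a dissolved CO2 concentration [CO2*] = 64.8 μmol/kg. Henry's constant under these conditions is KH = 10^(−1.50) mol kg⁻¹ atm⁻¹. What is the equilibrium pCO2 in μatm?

pCO2 = 2050 μatm

KH = 10^(−1.50) = 3.162×10^-2 mol kg⁻¹ atm⁻¹
pCO2 = [CO2*]/KH = 64.8×10^-6 / 3.162×10^-2 = 2.05×10^-3 atm = 2050 μatm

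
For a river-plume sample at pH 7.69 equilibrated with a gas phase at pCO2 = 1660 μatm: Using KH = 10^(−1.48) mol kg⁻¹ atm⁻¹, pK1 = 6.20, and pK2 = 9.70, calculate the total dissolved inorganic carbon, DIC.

DIC = 1.77 mmol/kg

[CO2*] = KH · pCO2 = 10^(−1.48) × 1660×10^-6 = 5.497×10^-5 mol/kg
α₀ = 1/(1 + K1/[H⁺] + K1K2/[H⁺]²) = 1/(1 + 10^+1.49 + 10^-0.52) = 0.03105
DIC = [CO2*]/α₀ = 5.497×10^-5 / 0.03105 = 1.77 mmol/kg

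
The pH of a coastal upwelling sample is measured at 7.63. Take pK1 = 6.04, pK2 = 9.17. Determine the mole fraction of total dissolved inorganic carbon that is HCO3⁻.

α₁ = 0.948

α₁ = 1 / (1 + [H⁺]/K1 + K2/[H⁺]) = 1 / (1 + 10^-1.59 + 10^-1.54)
   = 1 / (1 + 0.025704 + 0.028840) = 1/1.0545 = 0.9483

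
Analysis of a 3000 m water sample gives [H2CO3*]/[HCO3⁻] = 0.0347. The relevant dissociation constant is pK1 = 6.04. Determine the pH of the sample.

From K1 = [H⁺][HCO3⁻]/[H2CO3*]:  pH = pK1 − log₁₀([H2CO3*]/[HCO3⁻])
log₁₀(0.0347) = -1.460
pH = 6.04 − (-1.460) = 7.50

pH = 7.50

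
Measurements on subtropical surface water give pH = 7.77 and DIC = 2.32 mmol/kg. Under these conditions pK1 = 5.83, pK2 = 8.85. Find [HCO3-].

α₁ = 1 / (1 + [H⁺]/K1 + K2/[H⁺]) = 1 / (1 + 10^-1.94 + 10^-1.08)
   = 1 / (1 + 0.011482 + 0.083176) = 1/1.0947 = 0.9135
[HCO3⁻] = α₁ × DIC = 0.9135 × 2.32 = 2.12 mmol/kg

[HCO3⁻] = 2.12 mmol/kg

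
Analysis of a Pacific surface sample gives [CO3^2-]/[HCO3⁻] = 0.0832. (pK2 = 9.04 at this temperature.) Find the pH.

pH = 7.96

From K2 = [H⁺][CO3^2-]/[HCO3⁻]:  pH = pK2 + log₁₀([CO3^2-]/[HCO3⁻])
log₁₀(0.0832) = -1.080
pH = 9.04 + (-1.080) = 7.96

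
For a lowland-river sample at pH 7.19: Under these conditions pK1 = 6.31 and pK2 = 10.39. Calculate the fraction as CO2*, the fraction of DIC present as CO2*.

α₀ = 0.116

α₀ = 1 / (1 + K1/[H⁺] + K1K2/[H⁺]²) = 1 / (1 + 10^+0.88 + 10^-2.32)
   = 1 / (1 + 7.5858 + 0.0047863) = 1/8.5906 = 0.1164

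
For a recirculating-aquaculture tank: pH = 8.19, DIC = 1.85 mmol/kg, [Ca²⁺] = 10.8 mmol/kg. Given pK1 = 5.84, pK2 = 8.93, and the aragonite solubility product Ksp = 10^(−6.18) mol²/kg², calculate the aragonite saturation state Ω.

Ω = 4.64

α₂ = 1 / (1 + [H⁺]/K2 + [H⁺]²/(K1K2)) = 1 / (1 + 10^+0.74 + 10^-1.61)
   = 1 / (1 + 5.4954 + 0.024547) = 1/6.5200 = 0.1534
[CO3²⁻] = α₂ × DIC = 0.1534 × 1.85 = 0.2837 mmol/kg
Ksp = 10^(−6.18) = 6.607×10^-7
Ω = [Ca²⁺][CO3²⁻]/Ksp = (10.8×10^-3)(2.837×10^-4) / 6.607×10^-7 = 4.64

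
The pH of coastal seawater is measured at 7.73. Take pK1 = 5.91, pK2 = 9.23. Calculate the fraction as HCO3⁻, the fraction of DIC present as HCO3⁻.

α₁ = 1 / (1 + [H⁺]/K1 + K2/[H⁺]) = 1 / (1 + 10^-1.82 + 10^-1.50)
   = 1 / (1 + 0.015136 + 0.031623) = 1/1.0468 = 0.9553

α₁ = 0.955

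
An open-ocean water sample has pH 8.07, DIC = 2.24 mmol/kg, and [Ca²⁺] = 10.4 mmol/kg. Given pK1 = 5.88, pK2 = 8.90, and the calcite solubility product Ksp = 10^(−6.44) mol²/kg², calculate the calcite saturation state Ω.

Ω = 8.22

α₂ = 1 / (1 + [H⁺]/K2 + [H⁺]²/(K1K2)) = 1 / (1 + 10^+0.83 + 10^-1.36)
   = 1 / (1 + 6.7608 + 0.043652) = 1/7.8045 = 0.1281
[CO3²⁻] = α₂ × DIC = 0.1281 × 2.24 = 0.2870 mmol/kg
Ksp = 10^(−6.44) = 3.631×10^-7
Ω = [Ca²⁺][CO3²⁻]/Ksp = (10.4×10^-3)(2.870×10^-4) / 3.631×10^-7 = 8.22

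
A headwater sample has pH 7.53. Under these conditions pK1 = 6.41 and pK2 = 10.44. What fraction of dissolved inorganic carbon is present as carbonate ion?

α₂ = 1 / (1 + [H⁺]/K2 + [H⁺]²/(K1K2)) = 1 / (1 + 10^+2.91 + 10^+1.79)
   = 1 / (1 + 812.83 + 61.660) = 1/875.49 = 0.001142

α₂ = 0.00114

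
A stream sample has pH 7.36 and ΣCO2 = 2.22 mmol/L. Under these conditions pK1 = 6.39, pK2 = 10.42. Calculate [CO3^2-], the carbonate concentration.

α₂ = 1 / (1 + [H⁺]/K2 + [H⁺]²/(K1K2)) = 1 / (1 + 10^+3.06 + 10^+2.09)
   = 1 / (1 + 1148.2 + 123.03) = 1/1272.2 = 0.0007861
[CO3²⁻] = α₂ × DIC = 0.0007861 × 2.22 = 0.00175 mmol/L = 1.75 μmol/L

[CO3²⁻] = 1.75 μmol/L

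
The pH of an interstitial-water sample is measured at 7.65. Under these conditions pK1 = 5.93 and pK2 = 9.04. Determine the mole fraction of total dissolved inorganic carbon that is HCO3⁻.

α₁ = 0.944

α₁ = 1 / (1 + [H⁺]/K1 + K2/[H⁺]) = 1 / (1 + 10^-1.72 + 10^-1.39)
   = 1 / (1 + 0.019055 + 0.040738) = 1/1.0598 = 0.9436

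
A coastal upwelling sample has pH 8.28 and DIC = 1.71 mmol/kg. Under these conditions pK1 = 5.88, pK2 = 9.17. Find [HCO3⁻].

[HCO3⁻] = 1.51 mmol/kg

α₁ = 1 / (1 + [H⁺]/K1 + K2/[H⁺]) = 1 / (1 + 10^-2.40 + 10^-0.89)
   = 1 / (1 + 0.0039811 + 0.12882) = 1/1.1328 = 0.8828
[HCO3⁻] = α₁ × DIC = 0.8828 × 1.71 = 1.51 mmol/kg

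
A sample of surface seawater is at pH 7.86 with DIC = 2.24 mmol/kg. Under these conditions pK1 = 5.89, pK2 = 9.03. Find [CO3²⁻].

[CO3²⁻] = 0.140 mmol/kg

α₂ = 1 / (1 + [H⁺]/K2 + [H⁺]²/(K1K2)) = 1 / (1 + 10^+1.17 + 10^-0.80)
   = 1 / (1 + 14.791 + 0.15849) = 1/15.950 = 0.06270
[CO3²⁻] = α₂ × DIC = 0.06270 × 2.24 = 0.140 mmol/kg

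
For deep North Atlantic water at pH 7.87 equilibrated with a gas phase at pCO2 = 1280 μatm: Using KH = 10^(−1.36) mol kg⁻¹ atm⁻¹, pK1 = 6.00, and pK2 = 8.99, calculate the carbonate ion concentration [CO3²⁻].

[CO2*] = KH · pCO2 = 10^(−1.36) × 1280×10^-6 = 5.587×10^-5 mol/kg
α₀ = 1/(1 + K1/[H⁺] + K1K2/[H⁺]²) = 1/(1 + 10^+1.87 + 10^+0.75) = 0.01238
DIC = [CO2*]/α₀ = 5.587×10^-5 / 0.01238 = 4.512 mmol/kg
[CO3²⁻] = α₂·DIC; α₂ = 0.06964, so [CO3²⁻] = 0.06964 × 4.512 = 0.314 mmol/kg

[CO3²⁻] = 0.314 mmol/kg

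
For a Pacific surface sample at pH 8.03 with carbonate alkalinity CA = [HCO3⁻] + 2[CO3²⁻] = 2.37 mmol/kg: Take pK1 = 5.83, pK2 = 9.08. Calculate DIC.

CA = [HCO3⁻] + 2[CO3²⁻] = (α₁ + 2α₂)·DIC
At pH 8.03: [H⁺]/K1 = 10^-2.20 = 0.0063096, K2/[H⁺] = 10^-1.05 = 0.089125
α₁ = 1/(1 + 0.0063096 + 0.089125) = 1/1.0954 = 0.9129; α₂ = α₁·K2/[H⁺] = 0.08136
α₁ + 2α₂ = 1.0756
DIC = CA / (α₁ + 2α₂) = 2.37 / 1.0756 = 2.20 mmol/kg

DIC = 2.20 mmol/kg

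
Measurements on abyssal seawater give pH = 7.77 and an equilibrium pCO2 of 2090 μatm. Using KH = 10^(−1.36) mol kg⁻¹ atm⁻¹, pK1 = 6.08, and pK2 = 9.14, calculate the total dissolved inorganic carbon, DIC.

DIC = 4.75 mmol/kg

[CO2*] = KH · pCO2 = 10^(−1.36) × 2090×10^-6 = 9.123×10^-5 mol/kg
α₀ = 1/(1 + K1/[H⁺] + K1K2/[H⁺]²) = 1/(1 + 10^+1.69 + 10^+0.32) = 0.01921
DIC = [CO2*]/α₀ = 9.123×10^-5 / 0.01921 = 4.75 mmol/kg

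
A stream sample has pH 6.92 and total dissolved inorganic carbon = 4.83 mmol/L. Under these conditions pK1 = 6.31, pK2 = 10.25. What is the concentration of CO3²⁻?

[CO3²⁻] = 1.81 μmol/L

α₂ = 1 / (1 + [H⁺]/K2 + [H⁺]²/(K1K2)) = 1 / (1 + 10^+3.33 + 10^+2.72)
   = 1 / (1 + 2138.0 + 524.81) = 1/2663.8 = 0.0003754
[CO3²⁻] = α₂ × DIC = 0.0003754 × 4.83 = 0.00181 mmol/L = 1.81 μmol/L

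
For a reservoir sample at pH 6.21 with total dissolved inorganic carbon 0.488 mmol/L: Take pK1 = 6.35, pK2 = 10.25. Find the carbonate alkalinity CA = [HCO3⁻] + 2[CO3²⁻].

CA = 0.205 mmol/L

CA = [HCO3⁻] + 2[CO3²⁻] = (α₁ + 2α₂)·DIC
At pH 6.21: [H⁺]/K1 = 10^0.14 = 1.3804, K2/[H⁺] = 10^-4.04 = 9.1201×10^-5
α₁ = 1/(1 + 1.3804 + 9.1201×10^-5) = 1/2.3805 = 0.4201; α₂ = α₁·K2/[H⁺] = 3.831×10^-5
α₁ + 2α₂ = 0.4202
CA = 0.4202 × 0.488 = 0.205 mmol/L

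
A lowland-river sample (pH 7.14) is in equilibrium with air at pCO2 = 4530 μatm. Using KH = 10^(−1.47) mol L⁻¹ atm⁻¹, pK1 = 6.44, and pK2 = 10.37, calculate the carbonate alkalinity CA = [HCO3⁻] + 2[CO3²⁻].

[CO2*] = KH · pCO2 = 10^(−1.47) × 4530×10^-6 = 1.535×10^-4 mol/L
α₀ = 1/(1 + K1/[H⁺] + K1K2/[H⁺]²) = 1/(1 + 10^+0.70 + 10^-2.53) = 0.1663
DIC = [CO2*]/α₀ = 1.535×10^-4 / 0.1663 = 0.9233 mmol/L
CA = (α₁ + 2α₂)·DIC = (0.8333 + 2×0.0004907) × 0.9233 = 0.770 mmol/L

CA = 0.770 mmol/L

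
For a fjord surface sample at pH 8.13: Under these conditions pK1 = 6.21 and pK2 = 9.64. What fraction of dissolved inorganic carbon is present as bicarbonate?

α₁ = 0.959

α₁ = 1 / (1 + [H⁺]/K1 + K2/[H⁺]) = 1 / (1 + 10^-1.92 + 10^-1.51)
   = 1 / (1 + 0.012023 + 0.030903) = 1/1.0429 = 0.9588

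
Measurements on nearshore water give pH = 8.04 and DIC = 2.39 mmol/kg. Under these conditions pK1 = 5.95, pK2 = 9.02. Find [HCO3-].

α₁ = 1 / (1 + [H⁺]/K1 + K2/[H⁺]) = 1 / (1 + 10^-2.09 + 10^-0.98)
   = 1 / (1 + 0.0081283 + 0.10471) = 1/1.1128 = 0.8986
[HCO3⁻] = α₁ × DIC = 0.8986 × 2.39 = 2.15 mmol/kg

[HCO3⁻] = 2.15 mmol/kg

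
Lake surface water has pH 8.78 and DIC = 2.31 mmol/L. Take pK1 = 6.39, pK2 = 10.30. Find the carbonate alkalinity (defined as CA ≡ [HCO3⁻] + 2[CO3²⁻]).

CA = 2.37 mmol/L

CA = [HCO3⁻] + 2[CO3²⁻] = (α₁ + 2α₂)·DIC
At pH 8.78: [H⁺]/K1 = 10^-2.39 = 0.0040738, K2/[H⁺] = 10^-1.52 = 0.030200
α₁ = 1/(1 + 0.0040738 + 0.030200) = 1/1.0343 = 0.9669; α₂ = α₁·K2/[H⁺] = 0.02920
α₁ + 2α₂ = 1.0253
CA = 1.0253 × 2.31 = 2.37 mmol/L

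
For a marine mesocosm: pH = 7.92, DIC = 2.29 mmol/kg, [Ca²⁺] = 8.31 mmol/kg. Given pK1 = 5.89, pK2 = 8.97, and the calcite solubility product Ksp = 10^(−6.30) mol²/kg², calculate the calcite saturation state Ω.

α₂ = 1 / (1 + [H⁺]/K2 + [H⁺]²/(K1K2)) = 1 / (1 + 10^+1.05 + 10^-0.98)
   = 1 / (1 + 11.220 + 0.10471) = 1/12.325 = 0.08114
[CO3²⁻] = α₂ × DIC = 0.08114 × 2.29 = 0.1858 mmol/kg
Ksp = 10^(−6.30) = 5.012×10^-7
Ω = [Ca²⁺][CO3²⁻]/Ksp = (8.31×10^-3)(1.858×10^-4) / 5.012×10^-7 = 3.08

Ω = 3.08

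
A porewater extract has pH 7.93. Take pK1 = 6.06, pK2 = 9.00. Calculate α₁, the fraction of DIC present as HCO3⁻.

α₁ = 0.910

α₁ = 1 / (1 + [H⁺]/K1 + K2/[H⁺]) = 1 / (1 + 10^-1.87 + 10^-1.07)
   = 1 / (1 + 0.013490 + 0.085114) = 1/1.0986 = 0.9102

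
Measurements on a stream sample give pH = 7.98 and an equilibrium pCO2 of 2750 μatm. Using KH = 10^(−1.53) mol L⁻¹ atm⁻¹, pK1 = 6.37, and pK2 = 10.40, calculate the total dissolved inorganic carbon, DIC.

[CO2*] = KH · pCO2 = 10^(−1.53) × 2750×10^-6 = 8.116×10^-5 mol/L
α₀ = 1/(1 + K1/[H⁺] + K1K2/[H⁺]²) = 1/(1 + 10^+1.61 + 10^-0.81) = 0.02387
DIC = [CO2*]/α₀ = 8.116×10^-5 / 0.02387 = 3.40 mmol/L

DIC = 3.40 mmol/L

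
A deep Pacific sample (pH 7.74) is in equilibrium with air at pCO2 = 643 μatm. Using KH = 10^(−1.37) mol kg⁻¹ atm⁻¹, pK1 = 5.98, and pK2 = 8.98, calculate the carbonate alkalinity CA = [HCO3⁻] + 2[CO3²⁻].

[CO2*] = KH · pCO2 = 10^(−1.37) × 643×10^-6 = 2.743×10^-5 mol/kg
α₀ = 1/(1 + K1/[H⁺] + K1K2/[H⁺]²) = 1/(1 + 10^+1.76 + 10^+0.52) = 0.01617
DIC = [CO2*]/α₀ = 2.743×10^-5 / 0.01617 = 1.697 mmol/kg
CA = (α₁ + 2α₂)·DIC = (0.9303 + 2×0.05353) × 1.697 = 1.76 mmol/kg

CA = 1.76 mmol/kg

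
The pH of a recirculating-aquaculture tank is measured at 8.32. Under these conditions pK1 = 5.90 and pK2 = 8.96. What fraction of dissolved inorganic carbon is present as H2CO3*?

α₀ = 0.00308

α₀ = 1 / (1 + K1/[H⁺] + K1K2/[H⁺]²) = 1 / (1 + 10^+2.42 + 10^+1.78)
   = 1 / (1 + 263.03 + 60.256) = 1/324.28 = 0.003084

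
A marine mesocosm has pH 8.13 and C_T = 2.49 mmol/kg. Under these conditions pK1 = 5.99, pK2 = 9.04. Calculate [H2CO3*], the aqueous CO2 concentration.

α₀ = 1 / (1 + K1/[H⁺] + K1K2/[H⁺]²) = 1 / (1 + 10^+2.14 + 10^+1.23)
   = 1 / (1 + 138.04 + 16.982) = 1/156.02 = 0.006409
[CO2*] = α₀ × DIC = 0.006409 × 2.49 = 0.0160 mmol/kg = 16.0 μmol/kg

[CO2*] = 16.0 μmol/kg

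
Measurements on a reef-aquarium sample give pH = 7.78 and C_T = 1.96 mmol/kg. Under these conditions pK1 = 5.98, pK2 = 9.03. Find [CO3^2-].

[CO3²⁻] = 0.103 mmol/kg

α₂ = 1 / (1 + [H⁺]/K2 + [H⁺]²/(K1K2)) = 1 / (1 + 10^+1.25 + 10^-0.55)
   = 1 / (1 + 17.783 + 0.28184) = 1/19.065 = 0.05245
[CO3²⁻] = α₂ × DIC = 0.05245 × 1.96 = 0.103 mmol/kg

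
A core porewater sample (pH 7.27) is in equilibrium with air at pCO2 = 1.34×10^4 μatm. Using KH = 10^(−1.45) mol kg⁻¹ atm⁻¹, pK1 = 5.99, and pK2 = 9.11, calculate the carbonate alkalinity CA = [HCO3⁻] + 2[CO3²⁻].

CA = 9.32 mmol/kg

[CO2*] = KH · pCO2 = 10^(−1.45) × 1.34×10^4×10^-6 = 4.754×10^-4 mol/kg
α₀ = 1/(1 + K1/[H⁺] + K1K2/[H⁺]²) = 1/(1 + 10^+1.28 + 10^-0.56) = 0.04919
DIC = [CO2*]/α₀ = 4.754×10^-4 / 0.04919 = 9.666 mmol/kg
CA = (α₁ + 2α₂)·DIC = (0.9373 + 2×0.01355) × 9.666 = 9.32 mmol/kg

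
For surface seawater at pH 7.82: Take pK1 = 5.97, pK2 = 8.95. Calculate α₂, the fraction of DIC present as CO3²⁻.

α₂ = 0.0681

α₂ = 1 / (1 + [H⁺]/K2 + [H⁺]²/(K1K2)) = 1 / (1 + 10^+1.13 + 10^-0.72)
   = 1 / (1 + 13.490 + 0.19055) = 1/14.680 = 0.06812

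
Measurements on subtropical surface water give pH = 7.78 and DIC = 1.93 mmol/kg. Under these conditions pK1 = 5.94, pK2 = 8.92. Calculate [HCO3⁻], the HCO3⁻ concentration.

α₁ = 1 / (1 + [H⁺]/K1 + K2/[H⁺]) = 1 / (1 + 10^-1.84 + 10^-1.14)
   = 1 / (1 + 0.014454 + 0.072444) = 1/1.0869 = 0.9200
[HCO3⁻] = α₁ × DIC = 0.9200 × 1.93 = 1.78 mmol/kg

[HCO3⁻] = 1.78 mmol/kg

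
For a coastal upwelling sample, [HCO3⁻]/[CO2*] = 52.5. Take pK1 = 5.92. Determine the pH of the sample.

pH = 7.64

From K1 = [H⁺][HCO3⁻]/[CO2*]:  pH = pK1 + log₁₀([HCO3⁻]/[CO2*])
log₁₀(52.5) = +1.720
pH = 5.92 + (+1.720) = 7.64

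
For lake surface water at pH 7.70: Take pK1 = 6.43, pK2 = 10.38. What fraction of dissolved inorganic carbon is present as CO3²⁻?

α₂ = 0.00198

α₂ = 1 / (1 + [H⁺]/K2 + [H⁺]²/(K1K2)) = 1 / (1 + 10^+2.68 + 10^+1.41)
   = 1 / (1 + 478.63 + 25.704) = 1/505.33 = 0.001979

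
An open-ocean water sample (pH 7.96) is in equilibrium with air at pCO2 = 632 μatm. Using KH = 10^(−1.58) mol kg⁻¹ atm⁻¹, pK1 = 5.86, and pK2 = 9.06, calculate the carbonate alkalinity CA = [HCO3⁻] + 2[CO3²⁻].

CA = 2.43 mmol/kg

[CO2*] = KH · pCO2 = 10^(−1.58) × 632×10^-6 = 1.662×10^-5 mol/kg
α₀ = 1/(1 + K1/[H⁺] + K1K2/[H⁺]²) = 1/(1 + 10^+2.10 + 10^+1.00) = 0.007305
DIC = [CO2*]/α₀ = 1.662×10^-5 / 0.007305 = 2.276 mmol/kg
CA = (α₁ + 2α₂)·DIC = (0.9196 + 2×0.07305) × 2.276 = 2.43 mmol/kg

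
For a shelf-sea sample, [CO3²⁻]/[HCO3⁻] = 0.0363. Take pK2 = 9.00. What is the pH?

pH = 7.56

From K2 = [H⁺][CO3²⁻]/[HCO3⁻]:  pH = pK2 + log₁₀([CO3²⁻]/[HCO3⁻])
log₁₀(0.0363) = -1.440
pH = 9.00 + (-1.440) = 7.56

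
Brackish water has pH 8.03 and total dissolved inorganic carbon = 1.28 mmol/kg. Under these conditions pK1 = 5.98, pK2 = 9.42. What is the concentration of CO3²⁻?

α₂ = 1 / (1 + [H⁺]/K2 + [H⁺]²/(K1K2)) = 1 / (1 + 10^+1.39 + 10^-0.66)
   = 1 / (1 + 24.547 + 0.21878) = 1/25.766 = 0.03881
[CO3²⁻] = α₂ × DIC = 0.03881 × 1.28 = 0.0497 mmol/kg

[CO3²⁻] = 0.0497 mmol/kg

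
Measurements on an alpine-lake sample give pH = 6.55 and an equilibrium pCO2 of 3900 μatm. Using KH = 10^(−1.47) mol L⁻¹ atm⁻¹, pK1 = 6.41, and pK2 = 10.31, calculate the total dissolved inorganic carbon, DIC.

[CO2*] = KH · pCO2 = 10^(−1.47) × 3900×10^-6 = 1.321×10^-4 mol/L
α₀ = 1/(1 + K1/[H⁺] + K1K2/[H⁺]²) = 1/(1 + 10^+0.14 + 10^-3.62) = 0.4201
DIC = [CO2*]/α₀ = 1.321×10^-4 / 0.4201 = 0.315 mmol/L

DIC = 0.315 mmol/L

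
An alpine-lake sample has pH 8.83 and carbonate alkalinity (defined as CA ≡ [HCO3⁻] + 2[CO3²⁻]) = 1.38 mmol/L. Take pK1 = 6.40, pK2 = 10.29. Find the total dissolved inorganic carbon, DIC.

DIC = 1.34 mmol/L

CA = [HCO3⁻] + 2[CO3²⁻] = (α₁ + 2α₂)·DIC
At pH 8.83: [H⁺]/K1 = 10^-2.43 = 0.0037154, K2/[H⁺] = 10^-1.46 = 0.034674
α₁ = 1/(1 + 0.0037154 + 0.034674) = 1/1.0384 = 0.9630; α₂ = α₁·K2/[H⁺] = 0.03339
α₁ + 2α₂ = 1.0298
DIC = CA / (α₁ + 2α₂) = 1.38 / 1.0298 = 1.34 mmol/L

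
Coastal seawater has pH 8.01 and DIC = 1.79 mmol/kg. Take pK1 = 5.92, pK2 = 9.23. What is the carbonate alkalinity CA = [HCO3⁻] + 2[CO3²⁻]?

CA = [HCO3⁻] + 2[CO3²⁻] = (α₁ + 2α₂)·DIC
At pH 8.01: [H⁺]/K1 = 10^-2.09 = 0.0081283, K2/[H⁺] = 10^-1.22 = 0.060256
α₁ = 1/(1 + 0.0081283 + 0.060256) = 1/1.0684 = 0.9360; α₂ = α₁·K2/[H⁺] = 0.05640
α₁ + 2α₂ = 1.0488
CA = 1.0488 × 1.79 = 1.88 mmol/kg

CA = 1.88 mmol/kg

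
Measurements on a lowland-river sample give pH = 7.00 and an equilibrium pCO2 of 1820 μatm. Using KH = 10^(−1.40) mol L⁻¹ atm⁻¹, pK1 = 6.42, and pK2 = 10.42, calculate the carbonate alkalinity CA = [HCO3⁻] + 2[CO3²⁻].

CA = 0.276 mmol/L

[CO2*] = KH · pCO2 = 10^(−1.40) × 1820×10^-6 = 7.246×10^-5 mol/L
α₀ = 1/(1 + K1/[H⁺] + K1K2/[H⁺]²) = 1/(1 + 10^+0.58 + 10^-2.84) = 0.2082
DIC = [CO2*]/α₀ = 7.246×10^-5 / 0.2082 = 0.3480 mmol/L
CA = (α₁ + 2α₂)·DIC = (0.7915 + 2×0.0003009) × 0.3480 = 0.276 mmol/L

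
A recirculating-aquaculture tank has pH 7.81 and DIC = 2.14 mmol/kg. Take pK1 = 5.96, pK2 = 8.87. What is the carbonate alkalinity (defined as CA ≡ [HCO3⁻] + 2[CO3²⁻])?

CA = 2.28 mmol/kg

CA = [HCO3⁻] + 2[CO3²⁻] = (α₁ + 2α₂)·DIC
At pH 7.81: [H⁺]/K1 = 10^-1.85 = 0.014125, K2/[H⁺] = 10^-1.06 = 0.087096
α₁ = 1/(1 + 0.014125 + 0.087096) = 1/1.1012 = 0.9081; α₂ = α₁·K2/[H⁺] = 0.07909
α₁ + 2α₂ = 1.0663
CA = 1.0663 × 2.14 = 2.28 mmol/kg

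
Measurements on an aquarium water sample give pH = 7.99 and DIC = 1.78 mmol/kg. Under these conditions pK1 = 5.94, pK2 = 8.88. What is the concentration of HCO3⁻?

[HCO3⁻] = 1.56 mmol/kg

α₁ = 1 / (1 + [H⁺]/K1 + K2/[H⁺]) = 1 / (1 + 10^-2.05 + 10^-0.89)
   = 1 / (1 + 0.0089125 + 0.12882) = 1/1.1377 = 0.8789
[HCO3⁻] = α₁ × DIC = 0.8789 × 1.78 = 1.56 mmol/kg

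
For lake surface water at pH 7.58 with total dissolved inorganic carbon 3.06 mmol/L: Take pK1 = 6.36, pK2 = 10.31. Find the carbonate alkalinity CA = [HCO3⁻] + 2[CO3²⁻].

CA = 2.89 mmol/L

CA = [HCO3⁻] + 2[CO3²⁻] = (α₁ + 2α₂)·DIC
At pH 7.58: [H⁺]/K1 = 10^-1.22 = 0.060256, K2/[H⁺] = 10^-2.73 = 0.0018621
α₁ = 1/(1 + 0.060256 + 0.0018621) = 1/1.0621 = 0.9415; α₂ = α₁·K2/[H⁺] = 0.001753
α₁ + 2α₂ = 0.9450
CA = 0.9450 × 3.06 = 2.89 mmol/L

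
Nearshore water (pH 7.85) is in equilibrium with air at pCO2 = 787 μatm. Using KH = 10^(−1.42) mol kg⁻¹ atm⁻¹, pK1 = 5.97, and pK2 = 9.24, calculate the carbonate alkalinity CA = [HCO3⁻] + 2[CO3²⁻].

CA = 2.45 mmol/kg

[CO2*] = KH · pCO2 = 10^(−1.42) × 787×10^-6 = 2.992×10^-5 mol/kg
α₀ = 1/(1 + K1/[H⁺] + K1K2/[H⁺]²) = 1/(1 + 10^+1.88 + 10^+0.49) = 0.01251
DIC = [CO2*]/α₀ = 2.992×10^-5 / 0.01251 = 2.392 mmol/kg
CA = (α₁ + 2α₂)·DIC = (0.9488 + 2×0.03865) × 2.392 = 2.45 mmol/kg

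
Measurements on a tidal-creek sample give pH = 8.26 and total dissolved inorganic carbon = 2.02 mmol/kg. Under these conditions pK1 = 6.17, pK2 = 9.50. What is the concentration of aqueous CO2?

[CO2*] = 15.4 μmol/kg

α₀ = 1 / (1 + K1/[H⁺] + K1K2/[H⁺]²) = 1 / (1 + 10^+2.09 + 10^+0.85)
   = 1 / (1 + 123.03 + 7.0795) = 1/131.11 = 0.007627
[CO2*] = α₀ × DIC = 0.007627 × 2.02 = 0.0154 mmol/kg = 15.4 μmol/kg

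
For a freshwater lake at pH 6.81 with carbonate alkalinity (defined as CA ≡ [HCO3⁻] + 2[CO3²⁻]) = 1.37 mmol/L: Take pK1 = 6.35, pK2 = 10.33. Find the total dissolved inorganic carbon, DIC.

DIC = 1.84 mmol/L

CA = [HCO3⁻] + 2[CO3²⁻] = (α₁ + 2α₂)·DIC
At pH 6.81: [H⁺]/K1 = 10^-0.46 = 0.34674, K2/[H⁺] = 10^-3.52 = 0.00030200
α₁ = 1/(1 + 0.34674 + 0.00030200) = 1/1.3470 = 0.7424; α₂ = α₁·K2/[H⁺] = 0.0002242
α₁ + 2α₂ = 0.7428
DIC = CA / (α₁ + 2α₂) = 1.37 / 0.7428 = 1.84 mmol/L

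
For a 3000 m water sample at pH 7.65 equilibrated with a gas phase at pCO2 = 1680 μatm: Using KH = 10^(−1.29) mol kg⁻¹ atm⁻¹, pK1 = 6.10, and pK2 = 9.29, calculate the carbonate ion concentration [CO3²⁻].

[CO2*] = KH · pCO2 = 10^(−1.29) × 1680×10^-6 = 8.616×10^-5 mol/kg
α₀ = 1/(1 + K1/[H⁺] + K1K2/[H⁺]²) = 1/(1 + 10^+1.55 + 10^-0.09) = 0.02681
DIC = [CO2*]/α₀ = 8.616×10^-5 / 0.02681 = 3.213 mmol/kg
[CO3²⁻] = α₂·DIC; α₂ = 0.02180, so [CO3²⁻] = 0.02180 × 3.213 = 0.0700 mmol/kg

[CO3²⁻] = 0.0700 mmol/kg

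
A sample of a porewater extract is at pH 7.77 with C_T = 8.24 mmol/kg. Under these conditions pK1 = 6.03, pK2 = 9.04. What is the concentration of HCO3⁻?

α₁ = 1 / (1 + [H⁺]/K1 + K2/[H⁺]) = 1 / (1 + 10^-1.74 + 10^-1.27)
   = 1 / (1 + 0.018197 + 0.053703) = 1/1.0719 = 0.9329
[HCO3⁻] = α₁ × DIC = 0.9329 × 8.24 = 7.69 mmol/kg

[HCO3⁻] = 7.69 mmol/kg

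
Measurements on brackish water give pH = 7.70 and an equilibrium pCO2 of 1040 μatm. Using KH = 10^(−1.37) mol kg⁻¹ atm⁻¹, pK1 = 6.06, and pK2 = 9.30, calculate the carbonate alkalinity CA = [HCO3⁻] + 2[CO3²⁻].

[CO2*] = KH · pCO2 = 10^(−1.37) × 1040×10^-6 = 4.436×10^-5 mol/kg
α₀ = 1/(1 + K1/[H⁺] + K1K2/[H⁺]²) = 1/(1 + 10^+1.64 + 10^+0.04) = 0.02186
DIC = [CO2*]/α₀ = 4.436×10^-5 / 0.02186 = 2.030 mmol/kg
CA = (α₁ + 2α₂)·DIC = (0.9542 + 2×0.02397) × 2.030 = 2.03 mmol/kg

CA = 2.03 mmol/kg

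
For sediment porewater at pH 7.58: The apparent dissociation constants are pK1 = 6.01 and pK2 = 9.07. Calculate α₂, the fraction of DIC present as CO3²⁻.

α₂ = 1 / (1 + [H⁺]/K2 + [H⁺]²/(K1K2)) = 1 / (1 + 10^+1.49 + 10^-0.08)
   = 1 / (1 + 30.903 + 0.83176) = 1/32.735 = 0.03055

α₂ = 0.0305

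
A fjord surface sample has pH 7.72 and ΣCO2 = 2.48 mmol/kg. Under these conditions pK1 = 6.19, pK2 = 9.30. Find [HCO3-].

[HCO3⁻] = 2.35 mmol/kg

α₁ = 1 / (1 + [H⁺]/K1 + K2/[H⁺]) = 1 / (1 + 10^-1.53 + 10^-1.58)
   = 1 / (1 + 0.029512 + 0.026303) = 1/1.0558 = 0.9471
[HCO3⁻] = α₁ × DIC = 0.9471 × 2.48 = 2.35 mmol/kg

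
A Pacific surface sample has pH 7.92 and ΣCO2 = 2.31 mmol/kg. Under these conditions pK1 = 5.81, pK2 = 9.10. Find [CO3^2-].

[CO3²⁻] = 0.142 mmol/kg

α₂ = 1 / (1 + [H⁺]/K2 + [H⁺]²/(K1K2)) = 1 / (1 + 10^+1.18 + 10^-0.93)
   = 1 / (1 + 15.136 + 0.11749) = 1/16.253 = 0.06153
[CO3²⁻] = α₂ × DIC = 0.06153 × 2.31 = 0.142 mmol/kg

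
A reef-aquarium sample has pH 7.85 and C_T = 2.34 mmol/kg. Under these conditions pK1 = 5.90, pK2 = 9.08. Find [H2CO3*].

α₀ = 1 / (1 + K1/[H⁺] + K1K2/[H⁺]²) = 1 / (1 + 10^+1.95 + 10^+0.72)
   = 1 / (1 + 89.125 + 5.2481) = 1/95.373 = 0.01049
[CO2*] = α₀ × DIC = 0.01049 × 2.34 = 0.0245 mmol/kg

[CO2*] = 0.0245 mmol/kg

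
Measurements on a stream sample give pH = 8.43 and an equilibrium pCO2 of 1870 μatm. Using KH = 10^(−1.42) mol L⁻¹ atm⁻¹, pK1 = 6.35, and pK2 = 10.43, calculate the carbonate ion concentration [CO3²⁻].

[CO3²⁻] = 0.0855 mmol/L

[CO2*] = KH · pCO2 = 10^(−1.42) × 1870×10^-6 = 7.110×10^-5 mol/L
α₀ = 1/(1 + K1/[H⁺] + K1K2/[H⁺]²) = 1/(1 + 10^+2.08 + 10^+0.08) = 0.008168
DIC = [CO2*]/α₀ = 7.110×10^-5 / 0.008168 = 8.704 mmol/L
[CO3²⁻] = α₂·DIC; α₂ = 0.009820, so [CO3²⁻] = 0.009820 × 8.704 = 0.0855 mmol/L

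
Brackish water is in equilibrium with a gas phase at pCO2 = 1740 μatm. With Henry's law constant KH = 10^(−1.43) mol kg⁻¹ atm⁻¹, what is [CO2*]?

[CO2*] = 64.6 μmol/kg

KH = 10^(−1.43) = 3.715×10^-2 mol kg⁻¹ atm⁻¹
[CO2*] = KH · pCO2 = 3.715×10^-2 × 1740×10^-6 atm = 6.46×10^-5 mol/kg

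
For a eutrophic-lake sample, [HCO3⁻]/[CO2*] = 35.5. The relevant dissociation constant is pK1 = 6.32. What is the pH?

From K1 = [H⁺][HCO3⁻]/[CO2*]:  pH = pK1 + log₁₀([HCO3⁻]/[CO2*])
log₁₀(35.5) = +1.550
pH = 6.32 + (+1.550) = 7.87

pH = 7.87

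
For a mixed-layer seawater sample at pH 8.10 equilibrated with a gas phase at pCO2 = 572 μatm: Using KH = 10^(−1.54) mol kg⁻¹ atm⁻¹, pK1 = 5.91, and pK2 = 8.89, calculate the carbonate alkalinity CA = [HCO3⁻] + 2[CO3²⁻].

CA = 3.38 mmol/kg

[CO2*] = KH · pCO2 = 10^(−1.54) × 572×10^-6 = 1.650×10^-5 mol/kg
α₀ = 1/(1 + K1/[H⁺] + K1K2/[H⁺]²) = 1/(1 + 10^+2.19 + 10^+1.40) = 0.005525
DIC = [CO2*]/α₀ = 1.650×10^-5 / 0.005525 = 2.986 mmol/kg
CA = (α₁ + 2α₂)·DIC = (0.8557 + 2×0.1388) × 2.986 = 3.38 mmol/kg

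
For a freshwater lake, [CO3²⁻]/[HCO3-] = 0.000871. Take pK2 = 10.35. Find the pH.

pH = 7.29

From K2 = [H⁺][CO3²⁻]/[HCO3-]:  pH = pK2 + log₁₀([CO3²⁻]/[HCO3-])
log₁₀(0.000871) = -3.060
pH = 10.35 + (-3.060) = 7.29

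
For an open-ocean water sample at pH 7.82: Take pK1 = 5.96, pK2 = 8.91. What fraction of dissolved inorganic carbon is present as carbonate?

α₂ = 0.0742

α₂ = 1 / (1 + [H⁺]/K2 + [H⁺]²/(K1K2)) = 1 / (1 + 10^+1.09 + 10^-0.77)
   = 1 / (1 + 12.303 + 0.16982) = 1/13.473 = 0.07423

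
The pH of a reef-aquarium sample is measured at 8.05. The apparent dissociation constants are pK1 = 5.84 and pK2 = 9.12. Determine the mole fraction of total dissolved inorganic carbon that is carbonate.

α₂ = 1 / (1 + [H⁺]/K2 + [H⁺]²/(K1K2)) = 1 / (1 + 10^+1.07 + 10^-1.14)
   = 1 / (1 + 11.749 + 0.072444) = 1/12.821 = 0.07799

α₂ = 0.0780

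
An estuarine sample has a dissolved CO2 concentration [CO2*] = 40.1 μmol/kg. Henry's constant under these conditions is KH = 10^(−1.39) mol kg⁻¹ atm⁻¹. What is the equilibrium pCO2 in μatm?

pCO2 = 984 μatm

KH = 10^(−1.39) = 4.074×10^-2 mol kg⁻¹ atm⁻¹
pCO2 = [CO2*]/KH = 40.1×10^-6 / 4.074×10^-2 = 9.84×10^-4 atm = 984 μatm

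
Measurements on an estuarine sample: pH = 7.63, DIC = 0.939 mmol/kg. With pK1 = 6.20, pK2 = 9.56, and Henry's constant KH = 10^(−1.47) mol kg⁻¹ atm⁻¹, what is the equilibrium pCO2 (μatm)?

pCO2 = 982 μatm

α₀ = 1 / (1 + K1/[H⁺] + K1K2/[H⁺]²) = 1 / (1 + 10^+1.43 + 10^-0.50)
   = 1 / (1 + 26.915 + 0.31623) = 1/28.232 = 0.03542
[CO2*] = α₀ × DIC = 0.03542 × 0.939 = 0.03326 mmol/kg
pCO2 = [CO2*]/KH = 3.326×10^-5 / 3.388×10^-2 = 982 μatm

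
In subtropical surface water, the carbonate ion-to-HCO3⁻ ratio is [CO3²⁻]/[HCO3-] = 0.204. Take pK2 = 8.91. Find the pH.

From K2 = [H⁺][CO3²⁻]/[HCO3-]:  pH = pK2 + log₁₀([CO3²⁻]/[HCO3-])
log₁₀(0.204) = -0.690
pH = 8.91 + (-0.690) = 8.22

pH = 8.22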